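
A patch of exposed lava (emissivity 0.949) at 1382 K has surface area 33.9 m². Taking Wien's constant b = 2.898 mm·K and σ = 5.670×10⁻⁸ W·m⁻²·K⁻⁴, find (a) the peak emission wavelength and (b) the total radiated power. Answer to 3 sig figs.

(a) λ_max = b/T = 2.898×10⁻³/1382 = 2.097×10⁻⁶ m = 2.10×10³ nm.
Area A = 33.9 m².
(b) P = εσAT⁴ = 0.949×5.670×10⁻⁸×33.9×(1382)⁴ = 6.65×10⁶ W.

λ_max ≈ 2.10×10³ nm; P ≈ 6.65×10⁶ W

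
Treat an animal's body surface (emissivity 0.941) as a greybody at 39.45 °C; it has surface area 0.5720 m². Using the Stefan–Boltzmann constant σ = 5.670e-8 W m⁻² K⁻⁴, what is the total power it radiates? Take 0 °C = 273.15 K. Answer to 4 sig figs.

T = 39.45 °C + 273.15 = 312.60 K.
Area A = 0.5720 m².
P = εσAT⁴ = 0.941 × 5.670×10⁻⁸ × 0.5720 × (312.60)⁴ = 291.4 W.

P ≈ 291.4 W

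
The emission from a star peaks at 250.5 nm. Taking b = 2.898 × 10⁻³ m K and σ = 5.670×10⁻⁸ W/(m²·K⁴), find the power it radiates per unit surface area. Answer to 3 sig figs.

Wien's law: T = b/λ_max = 2.898×10⁻³/2.505×10⁻⁷ = 11568.9 K.
Then I = σT⁴ = 5.670×10⁻⁸×(11568.9)⁴ = 1.02×10⁹ W/m².

I ≈ 1.02×10⁹ W/m²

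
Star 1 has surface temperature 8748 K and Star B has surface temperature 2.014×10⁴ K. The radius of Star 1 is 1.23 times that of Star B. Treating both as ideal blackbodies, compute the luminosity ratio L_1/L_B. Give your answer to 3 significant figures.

L_1/L_B ≈ 0.0539

L ∝ R²T⁴, so L_1/L_B = (R_1/R_B)²(T_1/T_B)⁴ = (1.23)² × (8748/2.014×10⁴)⁴ = 1.5129 × 0.0355957 = 0.0539.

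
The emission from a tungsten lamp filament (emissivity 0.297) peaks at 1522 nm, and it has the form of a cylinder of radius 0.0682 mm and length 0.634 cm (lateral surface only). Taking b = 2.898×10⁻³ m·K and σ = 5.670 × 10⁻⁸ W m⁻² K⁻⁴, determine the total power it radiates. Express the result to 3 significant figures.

P ≈ 0.601 W

Wien's law: T = b/λ_max = 2.898×10⁻³/1.522×10⁻⁶ = 1904.07 K.
Lateral area A = 2πrL = 2π×6.82×10⁻⁵×6.34×10⁻³ = 2.71677×10⁻⁶ m².
Then P = εσAT⁴ = 0.297×5.670×10⁻⁸×2.71677×10⁻⁶×(1904.07)⁴ = 0.601 W.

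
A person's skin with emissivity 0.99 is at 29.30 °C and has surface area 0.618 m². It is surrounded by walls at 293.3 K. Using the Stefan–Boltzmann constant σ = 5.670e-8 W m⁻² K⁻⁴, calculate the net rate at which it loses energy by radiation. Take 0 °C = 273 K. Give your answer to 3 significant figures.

Net loss ≈ 33.0 W

T = 29.30 °C + 273 = 302.30 K.
Area A = 0.618 m².
Net radiated power P_net = εσA(T⁴ − T₀⁴) = 0.99×5.670×10⁻⁸×0.618×(302.30⁴ − 293.3⁴).
T⁴ − T₀⁴ = 8.35127×10⁹ − 7.40028×10⁹ = 9.50990×10⁸ K⁴, so P_net = 33.0 W.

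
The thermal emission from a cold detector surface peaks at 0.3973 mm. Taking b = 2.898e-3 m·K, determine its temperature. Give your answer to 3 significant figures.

Wien's law gives T = b/λ_max = (2.898×10⁻³ m·K)/(3.973×10⁻⁴ m) = 7.29 K.

T ≈ 7.29 K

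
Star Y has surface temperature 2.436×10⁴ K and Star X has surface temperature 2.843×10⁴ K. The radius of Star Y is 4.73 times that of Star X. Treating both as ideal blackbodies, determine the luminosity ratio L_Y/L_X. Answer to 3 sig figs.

L_Y/L_X ≈ 12.1

L ∝ R²T⁴, so L_Y/L_X = (R_Y/R_X)²(T_Y/T_X)⁴ = (4.73)² × (2.436×10⁴/2.843×10⁴)⁴ = 22.3729 × 0.539016 = 12.1.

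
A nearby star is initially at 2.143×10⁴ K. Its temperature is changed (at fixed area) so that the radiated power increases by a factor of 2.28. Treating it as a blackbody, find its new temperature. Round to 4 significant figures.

P ∝ T⁴, so T₂/T₁ = (P₂/P₁)^(1/4) = (2.28)^(1/4) = 1.22881.
T₂ = 2.143×10⁴ × 1.22881 = 2.633×10⁴ K.

T₂ ≈ 2.633×10⁴ K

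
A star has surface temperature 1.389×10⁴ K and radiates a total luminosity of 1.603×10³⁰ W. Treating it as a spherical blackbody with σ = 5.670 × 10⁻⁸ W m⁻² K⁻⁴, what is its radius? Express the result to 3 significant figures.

L = 4πR²σT⁴ ⇒ R = √(L/(4πσT⁴)).
σT⁴ = 2.11053×10⁹ W/m², so R = √(1.603×10³⁰/(4π×2.11053×10⁹)) = 7.77×10⁹ m.

R ≈ 7.77×10⁹ m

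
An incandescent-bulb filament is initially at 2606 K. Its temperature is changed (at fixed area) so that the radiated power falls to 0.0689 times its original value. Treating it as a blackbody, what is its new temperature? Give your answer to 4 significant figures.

T₂ ≈ 1335 K

P ∝ T⁴, so T₂/T₁ = (P₂/P₁)^(1/4) = (0.0689)^(1/4) = 0.512336.
T₂ = 2606 × 0.512336 = 1335 K.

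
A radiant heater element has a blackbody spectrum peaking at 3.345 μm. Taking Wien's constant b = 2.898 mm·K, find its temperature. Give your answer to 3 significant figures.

T ≈ 866 K

Wien's law gives T = b/λ_max = (2.898×10⁻³ m·K)/(3.345×10⁻⁶ m) = 866 K.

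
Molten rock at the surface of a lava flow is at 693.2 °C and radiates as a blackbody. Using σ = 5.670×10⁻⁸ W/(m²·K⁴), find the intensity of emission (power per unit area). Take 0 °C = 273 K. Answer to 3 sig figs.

T = 693.2 °C + 273 = 966.2 K.
Stefan–Boltzmann: I = σT⁴ = 5.670×10⁻⁸ × (966.2)⁴ = 4.94×10⁴ W/m².

I ≈ 4.94×10⁴ W/m²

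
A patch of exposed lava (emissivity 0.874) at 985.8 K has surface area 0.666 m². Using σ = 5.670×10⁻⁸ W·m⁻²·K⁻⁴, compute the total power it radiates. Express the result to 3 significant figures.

P ≈ 3.12×10⁴ W

Area A = 0.666 m².
P = εσAT⁴ = 0.874 × 5.670×10⁻⁸ × 0.666 × (985.8)⁴ = 3.12×10⁴ W.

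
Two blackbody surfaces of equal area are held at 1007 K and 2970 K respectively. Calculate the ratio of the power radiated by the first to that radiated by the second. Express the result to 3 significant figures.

P₁/P₂ ≈ 0.0132

With equal areas, P₁/P₂ = (T₁/T₂)⁴ = (1007/2970)⁴ = 0.0132.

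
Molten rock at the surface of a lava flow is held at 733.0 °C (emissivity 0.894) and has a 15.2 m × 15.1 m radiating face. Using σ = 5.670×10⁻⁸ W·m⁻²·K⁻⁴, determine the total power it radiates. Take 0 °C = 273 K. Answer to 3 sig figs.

T = 733.0 °C + 273 = 1006.0 K.
Area A = 15.2 × 15.1 = 229.52 m².
P = εσAT⁴ = 0.894 × 5.670×10⁻⁸ × 229.52 × (1006.0)⁴ = 1.19×10⁷ W.

P ≈ 1.19×10⁷ W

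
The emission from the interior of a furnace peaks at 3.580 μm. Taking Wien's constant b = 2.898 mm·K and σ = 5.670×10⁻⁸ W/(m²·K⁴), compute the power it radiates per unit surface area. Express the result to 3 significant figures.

Wien's law: T = b/λ_max = 2.898×10⁻³/3.580×10⁻⁶ = 809.497 K.
Then I = σT⁴ = 5.670×10⁻⁸×(809.497)⁴ = 2.43×10⁴ W/m².

I ≈ 2.43×10⁴ W/m²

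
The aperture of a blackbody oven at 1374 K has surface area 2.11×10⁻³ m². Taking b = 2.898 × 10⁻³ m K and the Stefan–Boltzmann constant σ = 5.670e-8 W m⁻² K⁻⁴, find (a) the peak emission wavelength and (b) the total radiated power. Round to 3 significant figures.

(a) λ_max = b/T = 2.898×10⁻³/1374 = 2.109×10⁻⁶ m = 2.11 μm.
Area A = 2.11×10⁻³ m².
(b) P = σAT⁴ = 5.670×10⁻⁸×2.11×10⁻³×(1374)⁴ = 426 W.

λ_max ≈ 2.11 μm; P ≈ 426 W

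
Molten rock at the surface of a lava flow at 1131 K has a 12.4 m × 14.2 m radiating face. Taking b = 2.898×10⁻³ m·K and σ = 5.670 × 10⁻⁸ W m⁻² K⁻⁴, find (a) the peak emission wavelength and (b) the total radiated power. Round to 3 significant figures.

λ_max ≈ 2.56 μm; P ≈ 1.63×10⁷ W

(a) λ_max = b/T = 2.898×10⁻³/1131 = 2.562×10⁻⁶ m = 2.56 μm.
Area A = 12.4 × 14.2 = 176.08 m².
(b) P = σAT⁴ = 5.670×10⁻⁸×176.08×(1131)⁴ = 1.63×10⁷ W.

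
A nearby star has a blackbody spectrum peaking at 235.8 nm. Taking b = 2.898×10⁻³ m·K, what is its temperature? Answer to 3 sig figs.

Wien's law gives T = b/λ_max = (2.898×10⁻³ m·K)/(2.358×10⁻⁷ m) = 1.23×10⁴ K.

T ≈ 1.23×10⁴ K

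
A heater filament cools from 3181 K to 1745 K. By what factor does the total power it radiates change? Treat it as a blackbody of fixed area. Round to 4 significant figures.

P₂/P₁ ≈ 0.09056

P ∝ T⁴, so P₂/P₁ = (T₂/T₁)⁴ = (1745/3181)⁴ = (0.548570)⁴ = 0.09056.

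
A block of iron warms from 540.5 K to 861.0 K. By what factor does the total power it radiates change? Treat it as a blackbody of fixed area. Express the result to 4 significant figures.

P ∝ T⁴, so P₂/P₁ = (T₂/T₁)⁴ = (861.0/540.5)⁴ = (1.59297)⁴ = 6.439.

P₂/P₁ ≈ 6.439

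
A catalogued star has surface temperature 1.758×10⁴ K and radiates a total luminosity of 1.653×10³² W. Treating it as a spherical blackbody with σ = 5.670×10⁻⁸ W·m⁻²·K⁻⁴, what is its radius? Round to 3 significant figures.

L = 4πR²σT⁴ ⇒ R = √(L/(4πσT⁴)).
σT⁴ = 5.41575×10⁹ W/m², so R = √(1.653×10³²/(4π×5.41575×10⁹)) = 4.93×10¹⁰ m.

R ≈ 4.93×10¹⁰ m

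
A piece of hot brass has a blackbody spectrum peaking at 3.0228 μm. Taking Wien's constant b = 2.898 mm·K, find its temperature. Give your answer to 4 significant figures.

T ≈ 958.7 K

Wien's law gives T = b/λ_max = (2.898×10⁻³ m·K)/(3.0228×10⁻⁶ m) = 958.7 K.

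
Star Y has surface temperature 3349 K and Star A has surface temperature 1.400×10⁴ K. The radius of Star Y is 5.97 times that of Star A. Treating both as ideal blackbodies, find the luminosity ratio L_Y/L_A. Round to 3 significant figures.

L_Y/L_A ≈ 0.117

L ∝ R²T⁴, so L_Y/L_A = (R_Y/R_A)²(T_Y/T_A)⁴ = (5.97)² × (3349/1.400×10⁴)⁴ = 35.6409 × 3.27453×10⁻³ = 0.117.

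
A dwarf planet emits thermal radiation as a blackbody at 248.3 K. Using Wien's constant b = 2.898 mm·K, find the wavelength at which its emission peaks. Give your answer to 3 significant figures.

λ_max ≈ 11.7 μm

Wien's displacement law: λ_max = b/T = (2.898×10⁻³ m·K)/(248.3 K) = 1.167×10⁻⁵ m.
That is 11.7 μm, in the infrared range.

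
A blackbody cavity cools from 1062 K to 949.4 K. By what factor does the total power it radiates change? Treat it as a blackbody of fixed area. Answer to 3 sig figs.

P₂/P₁ ≈ 0.639

P ∝ T⁴, so P₂/P₁ = (T₂/T₁)⁴ = (949.4/1062)⁴ = (0.893974)⁴ = 0.639.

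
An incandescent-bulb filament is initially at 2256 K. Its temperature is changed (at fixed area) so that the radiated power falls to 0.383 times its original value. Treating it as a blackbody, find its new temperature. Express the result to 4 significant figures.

P ∝ T⁴, so T₂/T₁ = (P₂/P₁)^(1/4) = (0.383)^(1/4) = 0.786683.
T₂ = 2256 × 0.786683 = 1775 K.

T₂ ≈ 1775 K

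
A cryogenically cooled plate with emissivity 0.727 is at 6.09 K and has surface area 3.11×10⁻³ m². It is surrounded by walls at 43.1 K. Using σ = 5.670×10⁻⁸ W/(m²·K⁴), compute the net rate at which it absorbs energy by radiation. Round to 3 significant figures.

Area A = 3.11×10⁻³ m².
Net radiated power P_net = εσA(T⁴ − T₀⁴) = 0.727×5.670×10⁻⁸×3.11×10⁻³×(6.09⁴ − 43.1⁴).
T⁴ − T₀⁴ = 1375.53 − 3.45071×10⁶ = -3.44933×10⁶ K⁴, so P_net = -4.42×10⁻⁴ W — negative, meaning a net gain of 4.42×10⁻⁴ W.

Net gain ≈ 4.42×10⁻⁴ W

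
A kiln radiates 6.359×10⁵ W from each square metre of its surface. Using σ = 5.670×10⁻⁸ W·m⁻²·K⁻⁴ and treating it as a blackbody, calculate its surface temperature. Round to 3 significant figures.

I = σT⁴, so T = (I/σ)^(1/4) = (6.359×10⁵/(5.670×10⁻⁸))^(1/4) = 1.83×10³ K.

T ≈ 1.83×10³ K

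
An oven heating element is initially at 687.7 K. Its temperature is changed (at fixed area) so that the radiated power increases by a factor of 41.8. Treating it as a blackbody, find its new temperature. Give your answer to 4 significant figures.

P ∝ T⁴, so T₂/T₁ = (P₂/P₁)^(1/4) = (41.8)^(1/4) = 2.54269.
T₂ = 687.7 × 2.54269 = 1749 K.

T₂ ≈ 1749 K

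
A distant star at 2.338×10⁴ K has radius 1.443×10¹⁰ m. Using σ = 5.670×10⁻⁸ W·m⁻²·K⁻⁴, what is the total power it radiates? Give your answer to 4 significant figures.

Surface area A = 4πR² = 4π(1.443×10¹⁰ m)² = 2.61663×10²¹ m².
P = σAT⁴ = 5.670×10⁻⁸ × 2.61663×10²¹ × (2.338×10⁴)⁴ = 4.433×10³¹ W.

P ≈ 4.433×10³¹ W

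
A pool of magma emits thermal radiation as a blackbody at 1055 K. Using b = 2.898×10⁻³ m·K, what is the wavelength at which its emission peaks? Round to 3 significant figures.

Wien's displacement law: λ_max = b/T = (2.898×10⁻³ m·K)/(1055 K) = 2.747×10⁻⁶ m.
That is 2.75 μm, in the infrared range.

λ_max ≈ 2.75 μm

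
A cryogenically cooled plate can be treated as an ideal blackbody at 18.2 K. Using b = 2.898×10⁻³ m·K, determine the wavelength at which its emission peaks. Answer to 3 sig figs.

λ_max ≈ 0.159 mm

Wien's displacement law: λ_max = b/T = (2.898×10⁻³ m·K)/(18.2 K) = 1.592×10⁻⁴ m.
That is 0.159 mm, in the infrared range.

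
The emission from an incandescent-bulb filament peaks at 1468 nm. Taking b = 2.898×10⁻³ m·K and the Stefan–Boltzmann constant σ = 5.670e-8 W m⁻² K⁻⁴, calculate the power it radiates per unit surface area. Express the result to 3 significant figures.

Wien's law: T = b/λ_max = 2.898×10⁻³/1.468×10⁻⁶ = 1974.11 K.
Then I = σT⁴ = 5.670×10⁻⁸×(1974.11)⁴ = 8.61×10⁵ W/m².

I ≈ 8.61×10⁵ W/m²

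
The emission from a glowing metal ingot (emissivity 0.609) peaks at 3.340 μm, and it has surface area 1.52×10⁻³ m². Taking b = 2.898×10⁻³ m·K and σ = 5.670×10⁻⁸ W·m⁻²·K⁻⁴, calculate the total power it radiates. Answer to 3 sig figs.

P ≈ 29.7 W

Wien's law: T = b/λ_max = 2.898×10⁻³/3.340×10⁻⁶ = 867.665 K.
Area A = 1.52×10⁻³ m².
Then P = εσAT⁴ = 0.609×5.670×10⁻⁸×1.52×10⁻³×(867.665)⁴ = 29.7 W.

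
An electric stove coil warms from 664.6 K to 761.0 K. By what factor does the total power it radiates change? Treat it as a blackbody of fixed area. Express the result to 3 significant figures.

P₂/P₁ ≈ 1.72

P ∝ T⁴, so P₂/P₁ = (T₂/T₁)⁴ = (761.0/664.6)⁴ = (1.14505)⁴ = 1.72.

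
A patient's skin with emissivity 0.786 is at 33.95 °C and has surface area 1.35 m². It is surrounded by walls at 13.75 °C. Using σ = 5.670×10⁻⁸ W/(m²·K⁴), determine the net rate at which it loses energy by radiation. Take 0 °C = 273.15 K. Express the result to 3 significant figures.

T = 33.95 °C + 273.15 = 307.10 K.
Surroundings: T = 13.75 °C + 273.15 = 286.90 K.
Area A = 1.35 m².
Net radiated power P_net = εσA(T⁴ − T₀⁴) = 0.786×5.670×10⁻⁸×1.35×(307.10⁴ − 286.90⁴).
T⁴ − T₀⁴ = 8.89445×10⁹ − 6.77520×10⁹ = 2.11925×10⁹ K⁴, so P_net = 128 W.

Net loss ≈ 128 W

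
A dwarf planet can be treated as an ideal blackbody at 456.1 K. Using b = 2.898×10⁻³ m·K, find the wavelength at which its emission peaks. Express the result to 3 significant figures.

λ_max ≈ 6.35 μm

Wien's displacement law: λ_max = b/T = (2.898×10⁻³ m·K)/(456.1 K) = 6.354×10⁻⁶ m.
That is 6.35 μm, in the infrared range.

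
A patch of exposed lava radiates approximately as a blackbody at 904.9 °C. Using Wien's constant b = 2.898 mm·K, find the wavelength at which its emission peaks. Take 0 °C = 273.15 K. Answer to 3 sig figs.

λ_max ≈ 2.46×10³ nm

T = 904.9 °C + 273.15 = 1178.05 K.
Wien's displacement law: λ_max = b/T = (2.898×10⁻³ m·K)/(1178.05 K) = 2.460×10⁻⁶ m.
That is 2.46×10³ nm, in the infrared range.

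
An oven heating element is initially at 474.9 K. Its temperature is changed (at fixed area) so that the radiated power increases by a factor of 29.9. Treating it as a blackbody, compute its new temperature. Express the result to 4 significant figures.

T₂ ≈ 1111 K

P ∝ T⁴, so T₂/T₁ = (P₂/P₁)^(1/4) = (29.9)^(1/4) = 2.33839.
T₂ = 474.9 × 2.33839 = 1111 K.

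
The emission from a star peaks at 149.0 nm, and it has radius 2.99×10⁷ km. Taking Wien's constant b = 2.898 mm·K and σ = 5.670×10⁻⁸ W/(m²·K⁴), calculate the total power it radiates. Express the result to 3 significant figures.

P ≈ 9.12×10³¹ W

Wien's law: T = b/λ_max = 2.898×10⁻³/1.490×10⁻⁷ = 19449.7 K.
Surface area A = 4πR² = 4π(2.99×10¹⁰ m)² = 1.12345×10²² m².
Then P = σAT⁴ = 5.670×10⁻⁸×1.12345×10²²×(19449.7)⁴ = 9.12×10³¹ W.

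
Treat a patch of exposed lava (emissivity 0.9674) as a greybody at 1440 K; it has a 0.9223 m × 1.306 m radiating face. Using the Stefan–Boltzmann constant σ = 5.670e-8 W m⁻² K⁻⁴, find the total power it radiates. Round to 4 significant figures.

P ≈ 2.841×10⁵ W

Area A = 0.9223 × 1.306 = 1.20452 m².
P = εσAT⁴ = 0.9674 × 5.670×10⁻⁸ × 1.20452 × (1440)⁴ = 2.841×10⁵ W.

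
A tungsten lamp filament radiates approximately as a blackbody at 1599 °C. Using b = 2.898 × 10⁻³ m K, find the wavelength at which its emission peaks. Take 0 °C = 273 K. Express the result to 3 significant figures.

λ_max ≈ 1.55 μm

T = 1599 °C + 273 = 1872 K.
Wien's displacement law: λ_max = b/T = (2.898×10⁻³ m·K)/(1872 K) = 1.548×10⁻⁶ m.
That is 1.55 μm, in the infrared range.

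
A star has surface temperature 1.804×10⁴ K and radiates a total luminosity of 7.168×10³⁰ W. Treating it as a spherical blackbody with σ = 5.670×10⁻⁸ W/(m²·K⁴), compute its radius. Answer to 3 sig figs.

R ≈ 9.75×10⁹ m

L = 4πR²σT⁴ ⇒ R = √(L/(4πσT⁴)).
σT⁴ = 6.00522×10⁹ W/m², so R = √(7.168×10³⁰/(4π×6.00522×10⁹)) = 9.75×10⁹ m.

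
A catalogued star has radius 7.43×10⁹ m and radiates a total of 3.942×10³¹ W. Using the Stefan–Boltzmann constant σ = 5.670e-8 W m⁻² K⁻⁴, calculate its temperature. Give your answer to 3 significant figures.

Surface area A = 4πR² = 4π(7.43×10⁹ m)² = 6.93725×10²⁰ m².
P = σAT⁴ ⇒ T = (P/(σA))^(1/4) = (3.942×10³¹/(5.670×10⁻⁸×6.93725×10²⁰))^(1/4) = 3.16×10⁴ K.

T ≈ 3.16×10⁴ K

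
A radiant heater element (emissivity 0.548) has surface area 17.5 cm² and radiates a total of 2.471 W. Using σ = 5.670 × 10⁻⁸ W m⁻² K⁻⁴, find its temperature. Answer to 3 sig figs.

Area A = 17.5 cm² = 1.75×10⁻³ m².
P = εσAT⁴ ⇒ T = (P/(εσA))^(1/4) = (2.471/(0.548×5.670×10⁻⁸×1.75×10⁻³))^(1/4) = 462 K.

T ≈ 462 K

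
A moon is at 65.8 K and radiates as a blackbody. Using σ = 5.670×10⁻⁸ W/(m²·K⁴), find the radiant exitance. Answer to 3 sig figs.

I ≈ 1.06 W/m²

Stefan–Boltzmann: I = σT⁴ = 5.670×10⁻⁸ × (65.8)⁴ = 1.06 W/m².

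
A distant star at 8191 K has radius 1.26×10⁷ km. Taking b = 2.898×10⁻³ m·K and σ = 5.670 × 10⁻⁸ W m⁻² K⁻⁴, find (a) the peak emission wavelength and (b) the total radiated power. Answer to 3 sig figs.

λ_max ≈ 0.354 μm; P ≈ 5.09×10²⁹ W

(a) λ_max = b/T = 2.898×10⁻³/8191 = 3.538×10⁻⁷ m = 0.354 μm.
Surface area A = 4πR² = 4π(1.26×10¹⁰ m)² = 1.99504×10²¹ m².
(b) P = σAT⁴ = 5.670×10⁻⁸×1.99504×10²¹×(8191)⁴ = 5.09×10²⁹ W.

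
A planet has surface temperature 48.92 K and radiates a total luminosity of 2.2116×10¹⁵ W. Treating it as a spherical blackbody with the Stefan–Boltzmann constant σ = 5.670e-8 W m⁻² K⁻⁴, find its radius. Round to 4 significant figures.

L = 4πR²σT⁴ ⇒ R = √(L/(4πσT⁴)).
σT⁴ = 0.324735 W/m², so R = √(2.2116×10¹⁵/(4π×0.324735)) = 2.328×10⁷ m.

R ≈ 2.328×10⁷ m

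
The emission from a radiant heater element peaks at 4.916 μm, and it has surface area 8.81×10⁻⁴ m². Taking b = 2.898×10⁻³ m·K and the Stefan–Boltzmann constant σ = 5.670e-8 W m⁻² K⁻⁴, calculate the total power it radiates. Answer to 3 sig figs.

P ≈ 6.03 W

Wien's law: T = b/λ_max = 2.898×10⁻³/4.916×10⁻⁶ = 589.504 K.
Area A = 8.81×10⁻⁴ m².
Then P = σAT⁴ = 5.670×10⁻⁸×8.81×10⁻⁴×(589.504)⁴ = 6.03 W.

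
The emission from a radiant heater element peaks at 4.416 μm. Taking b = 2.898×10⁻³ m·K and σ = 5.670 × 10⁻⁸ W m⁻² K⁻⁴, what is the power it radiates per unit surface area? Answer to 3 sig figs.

I ≈ 1.05×10⁴ W/m²

Wien's law: T = b/λ_max = 2.898×10⁻³/4.416×10⁻⁶ = 656.250 K.
Then I = σT⁴ = 5.670×10⁻⁸×(656.250)⁴ = 1.05×10⁴ W/m².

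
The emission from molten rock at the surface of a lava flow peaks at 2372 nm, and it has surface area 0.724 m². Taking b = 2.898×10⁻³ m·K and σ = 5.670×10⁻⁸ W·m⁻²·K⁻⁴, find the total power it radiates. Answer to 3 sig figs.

Wien's law: T = b/λ_max = 2.898×10⁻³/2.372×10⁻⁶ = 1221.75 K.
Area A = 0.724 m².
Then P = σAT⁴ = 5.670×10⁻⁸×0.724×(1221.75)⁴ = 9.15×10⁴ W.

P ≈ 9.15×10⁴ W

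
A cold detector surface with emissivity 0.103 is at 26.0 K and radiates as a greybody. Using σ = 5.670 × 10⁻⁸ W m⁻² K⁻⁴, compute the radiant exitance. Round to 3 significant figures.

Stefan–Boltzmann: I = εσT⁴ = 0.103 × 5.670×10⁻⁸ × (26.0)⁴ = 2.67×10⁻³ W/m².

I ≈ 2.67×10⁻³ W/m²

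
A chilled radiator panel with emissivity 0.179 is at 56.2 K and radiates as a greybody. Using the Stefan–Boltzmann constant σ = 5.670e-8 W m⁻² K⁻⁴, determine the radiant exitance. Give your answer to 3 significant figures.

I ≈ 0.101 W/m²

Stefan–Boltzmann: I = εσT⁴ = 0.179 × 5.670×10⁻⁸ × (56.2)⁴ = 0.101 W/m².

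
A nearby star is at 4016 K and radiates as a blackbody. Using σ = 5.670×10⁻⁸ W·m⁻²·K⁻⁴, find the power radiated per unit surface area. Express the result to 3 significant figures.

I ≈ 1.47×10⁷ W/m²

Stefan–Boltzmann: I = σT⁴ = 5.670×10⁻⁸ × (4016)⁴ = 1.47×10⁷ W/m².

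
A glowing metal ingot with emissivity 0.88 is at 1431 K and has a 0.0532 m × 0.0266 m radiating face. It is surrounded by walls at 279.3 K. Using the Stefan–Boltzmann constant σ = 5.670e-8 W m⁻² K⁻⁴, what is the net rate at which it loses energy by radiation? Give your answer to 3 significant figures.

Area A = 0.0532 × 0.0266 = 1.41512×10⁻³ m².
Net radiated power P_net = εσA(T⁴ − T₀⁴) = 0.88×5.670×10⁻⁸×1.41512×10⁻³×(1431⁴ − 279.3⁴).
T⁴ − T₀⁴ = 4.19333×10¹² − 6.08532×10⁹ = 4.18724×10¹² K⁴, so P_net = 296 W.

Net loss ≈ 296 W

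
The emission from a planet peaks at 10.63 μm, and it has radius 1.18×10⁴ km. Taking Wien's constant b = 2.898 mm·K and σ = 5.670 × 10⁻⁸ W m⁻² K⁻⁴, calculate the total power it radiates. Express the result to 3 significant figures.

P ≈ 5.48×10¹⁷ W

Wien's law: T = b/λ_max = 2.898×10⁻³/1.063×10⁻⁵ = 272.625 K.
Surface area A = 4πR² = 4π(1.18×10⁷ m)² = 1.74974×10¹⁵ m².
Then P = σAT⁴ = 5.670×10⁻⁸×1.74974×10¹⁵×(272.625)⁴ = 5.48×10¹⁷ W.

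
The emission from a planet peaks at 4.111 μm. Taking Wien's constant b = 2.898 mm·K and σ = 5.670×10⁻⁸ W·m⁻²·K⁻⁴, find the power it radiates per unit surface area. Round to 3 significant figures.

Wien's law: T = b/λ_max = 2.898×10⁻³/4.111×10⁻⁶ = 704.938 K.
Then I = σT⁴ = 5.670×10⁻⁸×(704.938)⁴ = 1.40×10⁴ W/m².

I ≈ 1.40×10⁴ W/m²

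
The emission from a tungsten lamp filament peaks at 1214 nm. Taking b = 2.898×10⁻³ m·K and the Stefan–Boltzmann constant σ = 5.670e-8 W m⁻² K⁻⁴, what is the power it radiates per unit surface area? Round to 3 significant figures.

I ≈ 1.84×10⁶ W/m²

Wien's law: T = b/λ_max = 2.898×10⁻³/1.214×10⁻⁶ = 2387.15 K.
Then I = σT⁴ = 5.670×10⁻⁸×(2387.15)⁴ = 1.84×10⁶ W/m².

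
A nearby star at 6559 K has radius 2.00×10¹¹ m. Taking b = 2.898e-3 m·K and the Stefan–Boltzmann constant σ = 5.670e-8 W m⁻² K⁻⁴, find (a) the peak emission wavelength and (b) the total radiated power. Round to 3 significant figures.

λ_max ≈ 442 nm; P ≈ 5.27×10³¹ W

(a) λ_max = b/T = 2.898×10⁻³/6559 = 4.418×10⁻⁷ m = 442 nm.
Surface area A = 4πR² = 4π(2.00×10¹¹ m)² = 5.02655×10²³ m².
(b) P = σAT⁴ = 5.670×10⁻⁸×5.02655×10²³×(6559)⁴ = 5.27×10³¹ W.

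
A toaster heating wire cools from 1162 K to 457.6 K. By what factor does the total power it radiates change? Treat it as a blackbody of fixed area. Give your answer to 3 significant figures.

P₂/P₁ ≈ 0.0241

P ∝ T⁴, so P₂/P₁ = (T₂/T₁)⁴ = (457.6/1162)⁴ = (0.393804)⁴ = 0.0241.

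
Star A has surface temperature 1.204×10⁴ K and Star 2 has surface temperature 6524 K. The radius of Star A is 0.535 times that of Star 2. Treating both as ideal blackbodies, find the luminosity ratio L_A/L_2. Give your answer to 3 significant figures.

L_A/L_2 ≈ 3.32

L ∝ R²T⁴, so L_A/L_2 = (R_A/R_2)²(T_A/T_2)⁴ = (0.535)² × (1.204×10⁴/6524)⁴ = 0.286225 × 11.5998 = 3.32.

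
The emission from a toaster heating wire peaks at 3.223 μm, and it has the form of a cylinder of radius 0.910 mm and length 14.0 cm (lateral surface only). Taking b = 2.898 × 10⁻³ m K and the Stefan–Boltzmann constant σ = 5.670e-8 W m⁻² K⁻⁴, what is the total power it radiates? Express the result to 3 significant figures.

P ≈ 29.7 W

Wien's law: T = b/λ_max = 2.898×10⁻³/3.223×10⁻⁶ = 899.162 K.
Lateral area A = 2πrL = 2π×9.10×10⁻⁴×0.140 = 8.00478×10⁻⁴ m².
Then P = σAT⁴ = 5.670×10⁻⁸×8.00478×10⁻⁴×(899.162)⁴ = 29.7 W.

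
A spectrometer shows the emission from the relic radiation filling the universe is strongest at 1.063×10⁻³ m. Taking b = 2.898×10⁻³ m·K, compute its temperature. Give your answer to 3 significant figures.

Wien's law gives T = b/λ_max = (2.898×10⁻³ m·K)/(1.063×10⁻³ m) = 2.73 K.

T ≈ 2.73 K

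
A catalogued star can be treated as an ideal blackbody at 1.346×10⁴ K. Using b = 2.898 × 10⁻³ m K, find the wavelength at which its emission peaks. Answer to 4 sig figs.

λ_max ≈ 215.3 nm

Wien's displacement law: λ_max = b/T = (2.898×10⁻³ m·K)/(1.346×10⁴ K) = 2.1530×10⁻⁷ m.
That is 215.3 nm, in the ultraviolet range.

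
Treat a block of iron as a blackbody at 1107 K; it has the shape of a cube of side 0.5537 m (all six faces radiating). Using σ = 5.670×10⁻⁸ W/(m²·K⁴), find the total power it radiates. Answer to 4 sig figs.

P ≈ 1.566×10⁵ W

Area A = 6s² = 6×(0.5537 m)² = 1.8395 m².
P = σAT⁴ = 5.670×10⁻⁸ × 1.8395 × (1107)⁴ = 1.566×10⁵ W.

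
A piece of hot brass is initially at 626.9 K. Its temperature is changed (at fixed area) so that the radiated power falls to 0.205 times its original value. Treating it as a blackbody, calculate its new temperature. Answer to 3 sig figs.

P ∝ T⁴, so T₂/T₁ = (P₂/P₁)^(1/4) = (0.205)^(1/4) = 0.672881.
T₂ = 626.9 × 0.672881 = 422 K.

T₂ ≈ 422 K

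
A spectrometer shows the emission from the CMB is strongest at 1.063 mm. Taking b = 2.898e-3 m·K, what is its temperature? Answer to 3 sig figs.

Wien's law gives T = b/λ_max = (2.898×10⁻³ m·K)/(1.063×10⁻³ m) = 2.73 K.

T ≈ 2.73 K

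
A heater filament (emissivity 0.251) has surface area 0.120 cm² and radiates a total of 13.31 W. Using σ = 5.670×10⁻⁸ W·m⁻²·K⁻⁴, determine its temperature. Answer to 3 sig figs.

Area A = 0.120 cm² = 1.20×10⁻⁵ m².
P = εσAT⁴ ⇒ T = (P/(εσA))^(1/4) = (13.31/(0.251×5.670×10⁻⁸×1.20×10⁻⁵))^(1/4) = 2.97×10³ K.

T ≈ 2.97×10³ K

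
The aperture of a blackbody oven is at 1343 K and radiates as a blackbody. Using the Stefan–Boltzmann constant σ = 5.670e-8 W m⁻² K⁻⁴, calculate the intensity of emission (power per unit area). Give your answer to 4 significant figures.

Stefan–Boltzmann: I = σT⁴ = 5.670×10⁻⁸ × (1343)⁴ = 1.845×10⁵ W/m².

I ≈ 1.845×10⁵ W/m²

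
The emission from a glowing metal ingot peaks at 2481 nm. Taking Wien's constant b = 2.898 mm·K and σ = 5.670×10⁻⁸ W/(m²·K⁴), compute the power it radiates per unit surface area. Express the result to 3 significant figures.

I ≈ 1.06×10⁵ W/m²

Wien's law: T = b/λ_max = 2.898×10⁻³/2.481×10⁻⁶ = 1168.08 K.
Then I = σT⁴ = 5.670×10⁻⁸×(1168.08)⁴ = 1.06×10⁵ W/m².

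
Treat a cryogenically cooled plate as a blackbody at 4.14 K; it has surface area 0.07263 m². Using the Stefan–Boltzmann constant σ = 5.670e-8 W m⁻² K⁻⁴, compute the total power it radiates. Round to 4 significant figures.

Area A = 0.07263 m².
P = σAT⁴ = 5.670×10⁻⁸ × 0.07263 × (4.14)⁴ = 1.210×10⁻⁶ W.

P ≈ 1.210×10⁻⁶ W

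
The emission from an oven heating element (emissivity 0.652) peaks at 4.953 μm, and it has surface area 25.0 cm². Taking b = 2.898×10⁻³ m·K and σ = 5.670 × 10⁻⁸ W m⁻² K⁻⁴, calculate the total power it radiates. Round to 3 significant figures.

Wien's law: T = b/λ_max = 2.898×10⁻³/4.953×10⁻⁶ = 585.100 K.
Area A = 25.0 cm² = 2.50×10⁻³ m².
Then P = εσAT⁴ = 0.652×5.670×10⁻⁸×2.50×10⁻³×(585.100)⁴ = 10.8 W.

P ≈ 10.8 W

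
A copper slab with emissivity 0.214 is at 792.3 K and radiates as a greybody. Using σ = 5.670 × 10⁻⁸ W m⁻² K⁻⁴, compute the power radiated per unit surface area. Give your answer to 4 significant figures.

Stefan–Boltzmann: I = εσT⁴ = 0.214 × 5.670×10⁻⁸ × (792.3)⁴ = 4781 W/m².

I ≈ 4781 W/m²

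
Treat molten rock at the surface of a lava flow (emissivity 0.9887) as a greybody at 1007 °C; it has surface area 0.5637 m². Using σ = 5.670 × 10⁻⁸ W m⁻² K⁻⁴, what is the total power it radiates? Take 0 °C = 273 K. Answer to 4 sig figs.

T = 1007 °C + 273 = 1280 K.
Area A = 0.5637 m².
P = εσAT⁴ = 0.9887 × 5.670×10⁻⁸ × 0.5637 × (1280)⁴ = 8.483×10⁴ W.

P ≈ 8.483×10⁴ W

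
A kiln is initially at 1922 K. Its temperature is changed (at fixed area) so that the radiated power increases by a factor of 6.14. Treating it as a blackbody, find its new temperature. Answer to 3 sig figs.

T₂ ≈ 3.03×10³ K

P ∝ T⁴, so T₂/T₁ = (P₂/P₁)^(1/4) = (6.14)^(1/4) = 1.57414.
T₂ = 1922 × 1.57414 = 3.03×10³ K.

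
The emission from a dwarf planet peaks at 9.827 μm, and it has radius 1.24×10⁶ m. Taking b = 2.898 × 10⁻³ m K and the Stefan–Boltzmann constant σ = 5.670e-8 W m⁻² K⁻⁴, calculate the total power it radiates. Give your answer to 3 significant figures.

Wien's law: T = b/λ_max = 2.898×10⁻³/9.827×10⁻⁶ = 294.902 K.
Surface area A = 4πR² = 4π(1.24×10⁶ m)² = 1.93221×10¹³ m².
Then P = σAT⁴ = 5.670×10⁻⁸×1.93221×10¹³×(294.902)⁴ = 8.29×10¹⁵ W.

P ≈ 8.29×10¹⁵ W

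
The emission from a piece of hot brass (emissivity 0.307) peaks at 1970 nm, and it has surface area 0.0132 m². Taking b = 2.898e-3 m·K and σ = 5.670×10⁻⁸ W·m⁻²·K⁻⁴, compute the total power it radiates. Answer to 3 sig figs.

Wien's law: T = b/λ_max = 2.898×10⁻³/1.970×10⁻⁶ = 1471.07 K.
Area A = 0.0132 m².
Then P = εσAT⁴ = 0.307×5.670×10⁻⁸×0.0132×(1471.07)⁴ = 1.08×10³ W.

P ≈ 1.08×10³ W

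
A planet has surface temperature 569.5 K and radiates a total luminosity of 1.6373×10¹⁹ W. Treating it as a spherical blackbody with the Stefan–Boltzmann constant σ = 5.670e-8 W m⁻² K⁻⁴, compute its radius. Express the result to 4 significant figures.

L = 4πR²σT⁴ ⇒ R = √(L/(4πσT⁴)).
σT⁴ = 5964.28 W/m², so R = √(1.6373×10¹⁹/(4π×5964.28)) = 1.478×10⁷ m.

R ≈ 1.478×10⁷ m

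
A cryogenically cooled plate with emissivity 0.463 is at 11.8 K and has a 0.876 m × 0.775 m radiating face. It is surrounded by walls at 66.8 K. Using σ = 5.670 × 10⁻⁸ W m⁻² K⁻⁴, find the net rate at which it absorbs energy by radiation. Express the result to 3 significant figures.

Area A = 0.876 × 0.775 = 0.6789 m².
Net radiated power P_net = εσA(T⁴ − T₀⁴) = 0.463×5.670×10⁻⁸×0.6789×(11.8⁴ − 66.8⁴).
T⁴ − T₀⁴ = 19387.8 − 1.99116×10⁷ = -1.98922×10⁷ K⁴, so P_net = -0.355 W — negative, meaning a net gain of 0.355 W.

Net gain ≈ 0.355 W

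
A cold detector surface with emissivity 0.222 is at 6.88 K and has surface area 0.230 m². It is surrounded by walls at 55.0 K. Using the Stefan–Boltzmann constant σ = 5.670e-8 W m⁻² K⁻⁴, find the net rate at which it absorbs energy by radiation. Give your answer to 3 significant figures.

Area A = 0.230 m².
Net radiated power P_net = εσA(T⁴ − T₀⁴) = 0.222×5.670×10⁻⁸×0.230×(6.88⁴ − 55.0⁴).
T⁴ − T₀⁴ = 2240.55 − 9.15062×10⁶ = -9.14838×10⁶ K⁴, so P_net = -0.0265 W — negative, meaning a net gain of 0.0265 W.

Net gain ≈ 0.0265 W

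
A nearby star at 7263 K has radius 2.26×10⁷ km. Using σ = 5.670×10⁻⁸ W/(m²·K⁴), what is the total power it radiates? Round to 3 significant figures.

P ≈ 1.01×10³⁰ W

Surface area A = 4πR² = 4π(2.26×10¹⁰ m)² = 6.41840×10²¹ m².
P = σAT⁴ = 5.670×10⁻⁸ × 6.41840×10²¹ × (7263)⁴ = 1.01×10³⁰ W.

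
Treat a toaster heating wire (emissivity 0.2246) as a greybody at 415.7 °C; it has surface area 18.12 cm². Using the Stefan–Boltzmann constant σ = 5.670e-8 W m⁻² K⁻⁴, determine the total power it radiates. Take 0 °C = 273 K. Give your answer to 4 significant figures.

P ≈ 5.191 W

T = 415.7 °C + 273 = 688.7 K.
Area A = 18.12 cm² = 1.812×10⁻³ m².
P = εσAT⁴ = 0.2246 × 5.670×10⁻⁸ × 1.812×10⁻³ × (688.7)⁴ = 5.191 W.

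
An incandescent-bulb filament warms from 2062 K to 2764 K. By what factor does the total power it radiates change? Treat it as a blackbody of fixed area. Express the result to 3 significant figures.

P₂/P₁ ≈ 3.23

P ∝ T⁴, so P₂/P₁ = (T₂/T₁)⁴ = (2764/2062)⁴ = (1.34045)⁴ = 3.23.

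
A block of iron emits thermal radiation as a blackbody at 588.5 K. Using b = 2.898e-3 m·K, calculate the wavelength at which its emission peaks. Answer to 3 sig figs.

λ_max ≈ 4.92 μm

Wien's displacement law: λ_max = b/T = (2.898×10⁻³ m·K)/(588.5 K) = 4.924×10⁻⁶ m.
That is 4.92 μm, in the infrared range.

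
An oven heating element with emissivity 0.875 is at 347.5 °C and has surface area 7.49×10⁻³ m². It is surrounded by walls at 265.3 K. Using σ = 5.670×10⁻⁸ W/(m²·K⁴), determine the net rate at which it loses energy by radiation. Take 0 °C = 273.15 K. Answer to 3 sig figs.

Net loss ≈ 53.3 W

T = 347.5 °C + 273.15 = 620.65 K.
Area A = 7.49×10⁻³ m².
Net radiated power P_net = εσA(T⁴ − T₀⁴) = 0.875×5.670×10⁻⁸×7.49×10⁻³×(620.65⁴ − 265.3⁴).
T⁴ − T₀⁴ = 1.48384×10¹¹ − 4.95392×10⁹ = 1.43430×10¹¹ K⁴, so P_net = 53.3 W.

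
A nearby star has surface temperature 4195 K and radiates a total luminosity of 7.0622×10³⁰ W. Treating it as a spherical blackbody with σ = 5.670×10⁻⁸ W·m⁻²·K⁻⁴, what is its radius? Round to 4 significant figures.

L = 4πR²σT⁴ ⇒ R = √(L/(4πσT⁴)).
σT⁴ = 1.75595×10⁷ W/m², so R = √(7.0622×10³⁰/(4π×1.75595×10⁷)) = 1.789×10¹¹ m.

R ≈ 1.789×10¹¹ m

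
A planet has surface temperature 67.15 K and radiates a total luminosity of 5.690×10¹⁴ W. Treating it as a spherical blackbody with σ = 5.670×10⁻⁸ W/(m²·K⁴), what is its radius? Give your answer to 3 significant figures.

R ≈ 6.27×10⁶ m

L = 4πR²σT⁴ ⇒ R = √(L/(4πσT⁴)).
σT⁴ = 1.15283 W/m², so R = √(5.690×10¹⁴/(4π×1.15283)) = 6.27×10⁶ m.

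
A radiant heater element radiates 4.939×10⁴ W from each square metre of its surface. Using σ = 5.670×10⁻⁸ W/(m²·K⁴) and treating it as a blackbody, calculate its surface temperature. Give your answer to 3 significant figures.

T ≈ 966 K

I = σT⁴, so T = (I/σ)^(1/4) = (4.939×10⁴/(5.670×10⁻⁸))^(1/4) = 966 K.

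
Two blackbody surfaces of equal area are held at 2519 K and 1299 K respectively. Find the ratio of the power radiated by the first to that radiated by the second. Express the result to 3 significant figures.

P₁/P₂ ≈ 14.1

With equal areas, P₁/P₂ = (T₁/T₂)⁴ = (2519/1299)⁴ = 14.1.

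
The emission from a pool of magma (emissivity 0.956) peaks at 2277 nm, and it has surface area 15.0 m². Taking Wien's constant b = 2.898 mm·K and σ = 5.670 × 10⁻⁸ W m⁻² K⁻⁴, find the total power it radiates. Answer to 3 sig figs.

Wien's law: T = b/λ_max = 2.898×10⁻³/2.277×10⁻⁶ = 1272.73 K.
Area A = 15.0 m².
Then P = εσAT⁴ = 0.956×5.670×10⁻⁸×15.0×(1272.73)⁴ = 2.13×10⁶ W.

P ≈ 2.13×10⁶ W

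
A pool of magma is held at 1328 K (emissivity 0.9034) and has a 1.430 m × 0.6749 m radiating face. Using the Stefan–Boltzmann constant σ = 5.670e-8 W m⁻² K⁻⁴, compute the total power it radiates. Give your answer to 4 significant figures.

P ≈ 1.538×10⁵ W

Area A = 1.430 × 0.6749 = 0.965107 m².
P = εσAT⁴ = 0.9034 × 5.670×10⁻⁸ × 0.965107 × (1328)⁴ = 1.538×10⁵ W.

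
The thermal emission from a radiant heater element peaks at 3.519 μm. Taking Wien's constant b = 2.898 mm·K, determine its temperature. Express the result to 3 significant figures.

T ≈ 824 K

Wien's law gives T = b/λ_max = (2.898×10⁻³ m·K)/(3.519×10⁻⁶ m) = 824 K.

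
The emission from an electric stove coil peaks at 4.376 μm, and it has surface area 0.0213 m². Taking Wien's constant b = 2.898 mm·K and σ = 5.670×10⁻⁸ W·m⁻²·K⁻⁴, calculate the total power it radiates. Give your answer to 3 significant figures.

P ≈ 232 W

Wien's law: T = b/λ_max = 2.898×10⁻³/4.376×10⁻⁶ = 662.249 K.
Area A = 0.0213 m².
Then P = σAT⁴ = 5.670×10⁻⁸×0.0213×(662.249)⁴ = 232 W.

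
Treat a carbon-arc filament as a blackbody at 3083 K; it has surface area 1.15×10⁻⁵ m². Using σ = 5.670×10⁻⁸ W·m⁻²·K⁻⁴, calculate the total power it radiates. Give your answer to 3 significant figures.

P ≈ 58.9 W

Area A = 1.15×10⁻⁵ m².
P = σAT⁴ = 5.670×10⁻⁸ × 1.15×10⁻⁵ × (3083)⁴ = 58.9 W.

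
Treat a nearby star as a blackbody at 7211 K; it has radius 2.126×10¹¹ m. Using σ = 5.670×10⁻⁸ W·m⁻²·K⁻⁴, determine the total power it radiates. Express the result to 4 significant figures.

P ≈ 8.708×10³¹ W

Surface area A = 4πR² = 4π(2.126×10¹¹ m)² = 5.67984×10²³ m².
P = σAT⁴ = 5.670×10⁻⁸ × 5.67984×10²³ × (7211)⁴ = 8.708×10³¹ W.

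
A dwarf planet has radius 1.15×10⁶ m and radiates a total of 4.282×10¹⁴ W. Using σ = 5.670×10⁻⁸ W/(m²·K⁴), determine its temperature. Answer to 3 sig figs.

T ≈ 146 K

Surface area A = 4πR² = 4π(1.15×10⁶ m)² = 1.66190×10¹³ m².
P = σAT⁴ ⇒ T = (P/(σA))^(1/4) = (4.282×10¹⁴/(5.670×10⁻⁸×1.66190×10¹³))^(1/4) = 146 K.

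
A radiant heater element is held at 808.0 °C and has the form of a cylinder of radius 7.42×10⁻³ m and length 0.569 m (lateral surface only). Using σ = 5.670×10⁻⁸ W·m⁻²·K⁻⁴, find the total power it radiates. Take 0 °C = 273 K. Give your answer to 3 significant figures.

P ≈ 2.05×10³ W

T = 808.0 °C + 273 = 1081.0 K.
Lateral area A = 2πrL = 2π×7.42×10⁻³×0.569 = 0.0265275 m².
P = σAT⁴ = 5.670×10⁻⁸ × 0.0265275 × (1081.0)⁴ = 2.05×10³ W.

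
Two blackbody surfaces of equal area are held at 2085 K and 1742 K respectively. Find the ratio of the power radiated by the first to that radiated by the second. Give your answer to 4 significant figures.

P₁/P₂ ≈ 2.052

With equal areas, P₁/P₂ = (T₁/T₂)⁴ = (2085/1742)⁴ = 2.052.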